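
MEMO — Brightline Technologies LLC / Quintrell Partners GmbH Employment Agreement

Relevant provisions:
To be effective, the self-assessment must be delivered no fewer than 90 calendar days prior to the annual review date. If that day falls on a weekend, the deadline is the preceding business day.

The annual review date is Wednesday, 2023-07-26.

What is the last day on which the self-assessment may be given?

2023-07-26 minus 90 days is 2023-04-27. That is a Thursday, so no adjustment is needed.

2023-04-27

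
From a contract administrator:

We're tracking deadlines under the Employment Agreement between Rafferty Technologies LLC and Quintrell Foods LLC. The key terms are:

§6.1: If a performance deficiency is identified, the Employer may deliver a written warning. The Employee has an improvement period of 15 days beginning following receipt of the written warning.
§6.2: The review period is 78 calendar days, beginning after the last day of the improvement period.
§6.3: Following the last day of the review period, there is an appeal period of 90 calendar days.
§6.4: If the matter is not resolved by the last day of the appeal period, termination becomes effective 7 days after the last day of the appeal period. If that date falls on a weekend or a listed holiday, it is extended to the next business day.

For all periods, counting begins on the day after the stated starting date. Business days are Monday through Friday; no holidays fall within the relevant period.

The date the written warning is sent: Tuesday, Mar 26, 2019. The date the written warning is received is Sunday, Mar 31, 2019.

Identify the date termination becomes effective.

Adding 15 calendar days to Mar 31, 2019 gives Apr 15, 2019, which is the last day of the improvement period.
Adding 78 calendar days to Apr 15, 2019 gives Jul 2, 2019, which is the last day of the review period.
The last day of the appeal period: Jul 2, 2019 + 90 days = Sep 30, 2019.
Adding 7 calendar days to Sep 30, 2019 gives Oct 7, 2019, which is the date termination becomes effective. Oct 7, 2019 is a Monday, so no roll-forward applies.

Oct 7, 2019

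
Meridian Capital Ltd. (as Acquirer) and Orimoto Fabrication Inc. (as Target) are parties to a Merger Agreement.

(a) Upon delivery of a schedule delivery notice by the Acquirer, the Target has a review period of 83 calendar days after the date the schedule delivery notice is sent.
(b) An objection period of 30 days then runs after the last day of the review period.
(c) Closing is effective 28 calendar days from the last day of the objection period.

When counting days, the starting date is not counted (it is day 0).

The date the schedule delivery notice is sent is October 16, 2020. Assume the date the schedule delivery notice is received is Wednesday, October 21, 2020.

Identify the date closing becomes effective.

March 6, 2021

The last day of the review period: 83 calendar days after October 16, 2020 is January 7, 2021.
The last day of the objection period: January 7, 2021 + 30 days = February 6, 2021.
The date closing becomes effective: February 6, 2021 + 28 days = March 6, 2021.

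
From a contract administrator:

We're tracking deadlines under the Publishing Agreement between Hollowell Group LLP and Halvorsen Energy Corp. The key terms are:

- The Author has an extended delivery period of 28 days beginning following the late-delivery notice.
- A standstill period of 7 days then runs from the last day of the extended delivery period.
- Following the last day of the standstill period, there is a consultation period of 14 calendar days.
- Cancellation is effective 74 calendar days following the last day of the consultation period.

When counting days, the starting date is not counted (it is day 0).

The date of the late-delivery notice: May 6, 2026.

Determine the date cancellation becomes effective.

The last day of the extended delivery period: May 6, 2026 + 28 days = June 3, 2026.
The last day of the standstill period: June 3, 2026 + 7 days = June 10, 2026.
The last day of the consultation period: 14 calendar days after June 10, 2026 is June 24, 2026.
The date cancellation becomes effective: June 24, 2026 + 74 days = September 6, 2026.

September 6, 2026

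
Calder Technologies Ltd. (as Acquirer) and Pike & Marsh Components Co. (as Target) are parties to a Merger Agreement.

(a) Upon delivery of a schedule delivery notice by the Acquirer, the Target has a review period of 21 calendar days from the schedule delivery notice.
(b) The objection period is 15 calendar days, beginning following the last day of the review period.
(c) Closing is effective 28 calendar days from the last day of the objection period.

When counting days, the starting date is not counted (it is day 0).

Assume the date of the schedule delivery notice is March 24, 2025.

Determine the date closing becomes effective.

Adding 21 calendar days to March 24, 2025 gives April 14, 2025, which is the last day of the review period.
The last day of the objection period: 15 calendar days after April 14, 2025 is April 29, 2025.
Adding 28 calendar days to April 29, 2025 gives May 27, 2025, which is the date closing becomes effective.

May 27, 2025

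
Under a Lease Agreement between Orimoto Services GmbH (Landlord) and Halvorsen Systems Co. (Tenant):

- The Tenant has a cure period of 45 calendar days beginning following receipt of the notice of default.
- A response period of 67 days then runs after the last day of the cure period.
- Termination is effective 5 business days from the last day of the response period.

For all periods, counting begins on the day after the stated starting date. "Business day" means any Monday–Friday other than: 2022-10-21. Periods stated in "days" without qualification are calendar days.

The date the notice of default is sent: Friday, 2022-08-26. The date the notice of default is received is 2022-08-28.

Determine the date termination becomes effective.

2022-12-23

The last day of the cure period: 2022-08-28 + 45 days = 2022-10-12.
Adding 67 calendar days to 2022-10-12 gives 2022-12-18, which is the last day of the response period.
The date termination becomes effective: 5 business days after Sunday, 2022-12-18, skipping weekends — Dec 19, Dec 20, Dec 21, Dec 22, Dec 23 — lands on Friday, 2022-12-23.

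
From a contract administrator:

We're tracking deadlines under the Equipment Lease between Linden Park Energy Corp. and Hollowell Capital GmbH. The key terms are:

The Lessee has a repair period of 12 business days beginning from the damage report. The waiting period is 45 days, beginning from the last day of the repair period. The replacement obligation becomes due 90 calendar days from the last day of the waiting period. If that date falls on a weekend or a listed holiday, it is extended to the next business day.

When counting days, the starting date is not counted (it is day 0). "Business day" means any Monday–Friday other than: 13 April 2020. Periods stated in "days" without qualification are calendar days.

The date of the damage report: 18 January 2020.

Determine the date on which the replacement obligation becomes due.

From Saturday, 18 January 2020, 12 business days (Jan 20, Jan 21, Jan 22, Jan 23, …, Jan 31, Feb 3, Feb 4, skipping weekends) brings us to Tuesday, 4 February 2020, which is the last day of the repair period.
The last day of the waiting period: 4 February 2020 + 45 days = 20 March 2020.
The date on which the replacement obligation becomes due: 90 calendar days after 20 March 2020 is 18 June 2020. 18 June 2020 is a Thursday and is not a listed holiday, so no roll-forward applies.

18 June 2020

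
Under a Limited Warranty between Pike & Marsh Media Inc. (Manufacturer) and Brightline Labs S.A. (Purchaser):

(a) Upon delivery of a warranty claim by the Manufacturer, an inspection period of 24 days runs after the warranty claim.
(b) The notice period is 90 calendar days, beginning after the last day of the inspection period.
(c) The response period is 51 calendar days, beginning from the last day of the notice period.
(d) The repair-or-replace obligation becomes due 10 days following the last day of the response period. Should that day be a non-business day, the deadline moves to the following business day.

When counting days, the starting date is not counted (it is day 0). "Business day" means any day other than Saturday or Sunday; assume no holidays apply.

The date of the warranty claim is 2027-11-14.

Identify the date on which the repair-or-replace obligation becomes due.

Adding 24 calendar days to 2027-11-14 gives 2027-12-08, which is the last day of the inspection period.
The last day of the notice period: 2027-12-08 + 90 days = 2028-03-07.
The last day of the response period: 2028-03-07 + 51 days = 2028-04-27.
The date on which the repair-or-replace obligation becomes due: 10 calendar days after 2028-04-27 is 2028-05-07. That falls on a Sunday, so it rolls to the next business day, Monday, 2028-05-08.

2028-05-08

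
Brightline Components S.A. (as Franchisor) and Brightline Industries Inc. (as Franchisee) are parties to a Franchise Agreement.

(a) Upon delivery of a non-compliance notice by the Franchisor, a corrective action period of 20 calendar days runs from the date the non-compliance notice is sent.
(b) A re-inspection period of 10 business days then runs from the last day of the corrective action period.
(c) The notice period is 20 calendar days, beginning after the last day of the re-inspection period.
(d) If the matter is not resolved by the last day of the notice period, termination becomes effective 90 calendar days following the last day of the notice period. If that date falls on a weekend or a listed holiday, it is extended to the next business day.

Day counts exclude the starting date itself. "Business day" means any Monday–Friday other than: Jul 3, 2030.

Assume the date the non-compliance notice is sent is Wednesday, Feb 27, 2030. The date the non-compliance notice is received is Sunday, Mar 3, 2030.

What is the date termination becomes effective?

Jul 22, 2030

Adding 20 calendar days to Feb 27, 2030 gives Mar 19, 2030, which is the last day of the corrective action period.
The last day of the re-inspection period: counting 10 business days from Tuesday, Mar 19, 2030 (Mar 20, Mar 21, Mar 22, Mar 25, Mar 26, Mar 27, Mar 28, Mar 29, Apr 1, Apr 2, skipping weekends) reaches Tuesday, Apr 2, 2030.
Adding 20 calendar days to Apr 2, 2030 gives Apr 22, 2030, which is the last day of the notice period.
The date termination becomes effective: 90 calendar days after Apr 22, 2030 is Jul 21, 2030. That falls on a Sunday, so it rolls to the next business day, Monday, Jul 22, 2030.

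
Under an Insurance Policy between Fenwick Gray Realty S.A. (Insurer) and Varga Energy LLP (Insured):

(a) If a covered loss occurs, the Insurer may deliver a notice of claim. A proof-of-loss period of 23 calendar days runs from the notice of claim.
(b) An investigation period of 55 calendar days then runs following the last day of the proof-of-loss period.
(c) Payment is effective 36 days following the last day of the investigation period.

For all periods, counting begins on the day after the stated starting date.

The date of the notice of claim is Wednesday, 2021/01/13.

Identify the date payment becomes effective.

Adding 23 calendar days to 2021/01/13 gives 2021/02/05, which is the last day of the proof-of-loss period.
The last day of the investigation period: 2021/02/05 + 55 days = 2021/04/01.
The date payment becomes effective: 2021/04/01 + 36 days = 2021/05/07.

2021/05/07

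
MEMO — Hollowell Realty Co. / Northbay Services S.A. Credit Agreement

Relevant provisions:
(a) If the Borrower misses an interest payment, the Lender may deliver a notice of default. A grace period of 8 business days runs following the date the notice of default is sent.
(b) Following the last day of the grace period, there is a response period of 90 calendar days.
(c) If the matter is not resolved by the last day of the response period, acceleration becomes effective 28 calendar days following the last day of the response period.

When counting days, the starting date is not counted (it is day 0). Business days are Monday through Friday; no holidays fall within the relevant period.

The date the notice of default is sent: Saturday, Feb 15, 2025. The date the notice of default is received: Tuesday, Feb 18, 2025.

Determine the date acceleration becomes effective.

Jun 24, 2025

From Saturday, Feb 15, 2025, 8 business days (Feb 17, Feb 18, Feb 19, Feb 20, Feb 21, Feb 24, Feb 25, Feb 26, skipping weekends) brings us to Wednesday, Feb 26, 2025, which is the last day of the grace period.
The last day of the response period: 90 calendar days after Feb 26, 2025 is May 27, 2025.
Adding 28 calendar days to May 27, 2025 gives Jun 24, 2025, which is the date acceleration becomes effective.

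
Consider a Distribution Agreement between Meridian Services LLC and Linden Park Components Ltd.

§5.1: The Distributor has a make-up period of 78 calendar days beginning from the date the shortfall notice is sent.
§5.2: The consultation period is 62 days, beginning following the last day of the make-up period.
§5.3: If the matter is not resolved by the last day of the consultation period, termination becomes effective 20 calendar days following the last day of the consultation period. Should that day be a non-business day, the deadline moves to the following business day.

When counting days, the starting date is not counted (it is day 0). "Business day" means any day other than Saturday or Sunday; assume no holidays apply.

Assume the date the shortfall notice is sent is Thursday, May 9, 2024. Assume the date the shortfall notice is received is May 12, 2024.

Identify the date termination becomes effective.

October 16, 2024

Adding 78 calendar days to May 9, 2024 gives July 26, 2024, which is the last day of the make-up period.
The last day of the consultation period: July 26, 2024 + 62 days = September 26, 2024.
The date termination becomes effective: September 26, 2024 + 20 days = October 16, 2024. October 16, 2024 is a Wednesday, so no roll-forward applies.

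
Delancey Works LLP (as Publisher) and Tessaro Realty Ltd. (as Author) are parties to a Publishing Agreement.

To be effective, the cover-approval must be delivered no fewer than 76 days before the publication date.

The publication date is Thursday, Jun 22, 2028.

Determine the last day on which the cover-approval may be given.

Apr 7, 2028

Jun 22, 2028 minus 76 days is Apr 7, 2028.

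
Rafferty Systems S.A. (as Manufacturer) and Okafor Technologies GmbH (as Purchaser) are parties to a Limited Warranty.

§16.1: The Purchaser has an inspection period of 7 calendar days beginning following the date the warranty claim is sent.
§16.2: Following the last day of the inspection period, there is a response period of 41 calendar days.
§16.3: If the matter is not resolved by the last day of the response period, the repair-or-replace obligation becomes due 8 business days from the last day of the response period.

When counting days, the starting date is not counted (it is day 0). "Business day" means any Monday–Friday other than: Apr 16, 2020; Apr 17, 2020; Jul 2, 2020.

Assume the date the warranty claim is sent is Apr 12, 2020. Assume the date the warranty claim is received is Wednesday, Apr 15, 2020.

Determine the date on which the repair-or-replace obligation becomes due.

Jun 10, 2020

The last day of the inspection period: 7 calendar days after Apr 12, 2020 is Apr 19, 2020.
Adding 41 calendar days to Apr 19, 2020 gives May 30, 2020, which is the last day of the response period.
The date on which the repair-or-replace obligation becomes due: counting 8 business days from Saturday, May 30, 2020 (Jun 1, Jun 2, Jun 3, Jun 4, Jun 5, Jun 8, Jun 9, Jun 10, skipping weekends) reaches Wednesday, Jun 10, 2020.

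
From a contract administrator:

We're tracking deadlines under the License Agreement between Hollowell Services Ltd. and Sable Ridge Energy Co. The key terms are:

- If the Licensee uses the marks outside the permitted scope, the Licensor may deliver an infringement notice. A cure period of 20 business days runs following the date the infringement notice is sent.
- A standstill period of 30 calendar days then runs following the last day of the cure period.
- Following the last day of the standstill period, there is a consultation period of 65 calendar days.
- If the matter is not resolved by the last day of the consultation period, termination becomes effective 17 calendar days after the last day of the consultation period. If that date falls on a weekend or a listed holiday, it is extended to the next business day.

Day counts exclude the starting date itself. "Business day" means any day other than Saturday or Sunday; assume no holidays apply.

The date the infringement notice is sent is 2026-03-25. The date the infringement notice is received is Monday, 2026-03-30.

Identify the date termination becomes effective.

2026-08-12

The last day of the cure period: counting 20 business days from Wednesday, 2026-03-25 (Mar 26, Mar 27, Mar 30, Mar 31, …, Apr 20, Apr 21, Apr 22, skipping weekends) reaches Wednesday, 2026-04-22.
The last day of the standstill period: 30 calendar days after 2026-04-22 is 2026-05-22.
Adding 65 calendar days to 2026-05-22 gives 2026-07-26, which is the last day of the consultation period.
The date termination becomes effective: 17 calendar days after 2026-07-26 is 2026-08-12. 2026-08-12 is a Wednesday, so no roll-forward applies.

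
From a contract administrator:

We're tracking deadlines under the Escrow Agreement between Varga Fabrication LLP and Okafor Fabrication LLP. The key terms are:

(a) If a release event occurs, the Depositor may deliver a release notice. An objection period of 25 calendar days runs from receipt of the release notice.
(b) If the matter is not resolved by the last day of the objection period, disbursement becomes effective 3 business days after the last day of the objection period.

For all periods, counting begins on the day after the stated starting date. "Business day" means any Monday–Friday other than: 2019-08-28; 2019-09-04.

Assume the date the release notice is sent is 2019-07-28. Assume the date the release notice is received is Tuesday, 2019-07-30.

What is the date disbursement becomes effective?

The last day of the objection period: 25 calendar days after 2019-07-30 is 2019-08-24.
The date disbursement becomes effective: 3 business days after Saturday, 2019-08-24, skipping weekends and the listed holiday on Aug 28 — Aug 26, Aug 27, Aug 29 — lands on Thursday, 2019-08-29.

2019-08-29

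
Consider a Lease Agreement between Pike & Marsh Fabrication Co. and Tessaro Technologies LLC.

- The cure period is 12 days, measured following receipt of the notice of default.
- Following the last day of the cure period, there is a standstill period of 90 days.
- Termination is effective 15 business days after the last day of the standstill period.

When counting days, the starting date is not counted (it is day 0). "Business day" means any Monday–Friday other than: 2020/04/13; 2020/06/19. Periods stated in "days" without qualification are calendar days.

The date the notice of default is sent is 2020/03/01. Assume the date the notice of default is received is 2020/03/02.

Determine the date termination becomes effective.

2020/07/06

Adding 12 calendar days to 2020/03/02 gives 2020/03/14, which is the last day of the cure period.
The last day of the standstill period: 90 calendar days after 2020/03/14 is 2020/06/12.
The date termination becomes effective: counting 15 business days from Friday, 2020/06/12 (Jun 15, Jun 16, Jun 17, Jun 18, …, Jul 2, Jul 3, Jul 6, skipping weekends and the listed holiday on Jun 19) reaches Monday, 2020/07/06.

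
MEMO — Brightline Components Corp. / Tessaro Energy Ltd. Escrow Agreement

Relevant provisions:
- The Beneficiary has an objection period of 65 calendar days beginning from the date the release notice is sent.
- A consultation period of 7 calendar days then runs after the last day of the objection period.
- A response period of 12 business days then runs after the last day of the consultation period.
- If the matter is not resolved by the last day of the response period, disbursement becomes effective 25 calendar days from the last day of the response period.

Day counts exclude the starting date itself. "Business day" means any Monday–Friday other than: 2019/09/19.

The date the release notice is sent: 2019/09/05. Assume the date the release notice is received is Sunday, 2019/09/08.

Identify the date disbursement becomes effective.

2019/12/28

The last day of the objection period: 2019/09/05 + 65 days = 2019/11/09.
The last day of the consultation period: 2019/11/09 + 7 days = 2019/11/16.
The last day of the response period: 12 business days after Saturday, 2019/11/16, skipping weekends — Nov 18, Nov 19, Nov 20, Nov 21, …, Nov 29, Dec 2, Dec 3 — lands on Tuesday, 2019/12/03.
The date disbursement becomes effective: 25 calendar days after 2019/12/03 is 2019/12/28.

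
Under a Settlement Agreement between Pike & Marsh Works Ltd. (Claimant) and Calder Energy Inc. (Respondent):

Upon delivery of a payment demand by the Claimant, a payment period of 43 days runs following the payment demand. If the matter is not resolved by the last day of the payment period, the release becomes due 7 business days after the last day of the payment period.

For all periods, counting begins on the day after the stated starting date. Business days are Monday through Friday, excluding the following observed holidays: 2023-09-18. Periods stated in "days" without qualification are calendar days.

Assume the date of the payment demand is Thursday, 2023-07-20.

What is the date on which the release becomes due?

2023-09-12

Adding 43 calendar days to 2023-07-20 gives 2023-09-01, which is the last day of the payment period.
The date on which the release becomes due: 7 business days after Friday, 2023-09-01, skipping weekends — Sep 4, Sep 5, Sep 6, Sep 7, Sep 8, Sep 11, Sep 12 — lands on Tuesday, 2023-09-12.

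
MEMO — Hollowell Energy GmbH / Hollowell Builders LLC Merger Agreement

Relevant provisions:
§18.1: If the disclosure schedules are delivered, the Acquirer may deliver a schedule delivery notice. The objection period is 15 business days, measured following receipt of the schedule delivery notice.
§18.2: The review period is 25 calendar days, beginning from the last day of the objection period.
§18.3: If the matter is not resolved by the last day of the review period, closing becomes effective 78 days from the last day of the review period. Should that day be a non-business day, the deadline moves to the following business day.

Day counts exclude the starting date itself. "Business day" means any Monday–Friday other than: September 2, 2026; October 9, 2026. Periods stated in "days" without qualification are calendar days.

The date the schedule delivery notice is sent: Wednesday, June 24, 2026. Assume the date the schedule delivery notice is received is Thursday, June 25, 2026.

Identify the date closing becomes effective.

From Thursday, June 25, 2026, 15 business days (Jun 26, Jun 29, Jun 30, Jul 1, …, Jul 14, Jul 15, Jul 16, skipping weekends) brings us to Thursday, July 16, 2026, which is the last day of the objection period.
The last day of the review period: July 16, 2026 + 25 days = August 10, 2026.
The date closing becomes effective: August 10, 2026 + 78 days = October 27, 2026. October 27, 2026 is a Tuesday and is not a listed holiday, so no roll-forward applies.

October 27, 2026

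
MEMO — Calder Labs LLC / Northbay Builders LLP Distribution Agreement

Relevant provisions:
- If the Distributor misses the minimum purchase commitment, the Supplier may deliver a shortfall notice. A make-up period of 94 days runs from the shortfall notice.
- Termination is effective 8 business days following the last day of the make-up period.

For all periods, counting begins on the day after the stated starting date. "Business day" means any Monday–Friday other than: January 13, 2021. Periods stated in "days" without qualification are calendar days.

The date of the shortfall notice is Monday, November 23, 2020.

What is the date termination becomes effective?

The last day of the make-up period: 94 calendar days after November 23, 2020 is February 25, 2021.
The date termination becomes effective: counting 8 business days from Thursday, February 25, 2021 (Feb 26, Mar 1, Mar 2, Mar 3, Mar 4, Mar 5, Mar 8, Mar 9, skipping weekends) reaches Tuesday, March 9, 2021.

March 9, 2021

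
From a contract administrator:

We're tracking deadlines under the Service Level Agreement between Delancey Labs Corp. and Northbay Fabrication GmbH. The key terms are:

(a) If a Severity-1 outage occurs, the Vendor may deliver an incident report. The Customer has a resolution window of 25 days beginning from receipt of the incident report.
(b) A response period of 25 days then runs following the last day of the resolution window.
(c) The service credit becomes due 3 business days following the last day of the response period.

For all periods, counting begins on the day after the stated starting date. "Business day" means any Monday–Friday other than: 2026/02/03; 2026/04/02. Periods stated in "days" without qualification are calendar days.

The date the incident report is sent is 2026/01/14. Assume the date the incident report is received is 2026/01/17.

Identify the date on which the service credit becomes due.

2026/03/11

The last day of the resolution window: 25 calendar days after 2026/01/17 is 2026/02/11.
The last day of the response period: 2026/02/11 + 25 days = 2026/03/08.
The date on which the service credit becomes due: counting 3 business days from Sunday, 2026/03/08 (Mar 9, Mar 10, Mar 11, skipping weekends) reaches Wednesday, 2026/03/11.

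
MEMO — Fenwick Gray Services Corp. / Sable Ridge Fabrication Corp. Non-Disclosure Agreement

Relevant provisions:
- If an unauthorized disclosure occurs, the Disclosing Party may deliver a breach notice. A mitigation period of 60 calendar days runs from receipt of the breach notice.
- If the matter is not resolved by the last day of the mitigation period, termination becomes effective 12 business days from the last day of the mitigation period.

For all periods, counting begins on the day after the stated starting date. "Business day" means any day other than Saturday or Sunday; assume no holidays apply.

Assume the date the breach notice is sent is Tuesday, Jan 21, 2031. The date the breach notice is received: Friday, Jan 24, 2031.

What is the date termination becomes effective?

Apr 10, 2031

Adding 60 calendar days to Jan 24, 2031 gives Mar 25, 2031, which is the last day of the mitigation period.
The date termination becomes effective: counting 12 business days from Tuesday, Mar 25, 2031 (Mar 26, Mar 27, Mar 28, Mar 31, …, Apr 8, Apr 9, Apr 10, skipping weekends) reaches Thursday, Apr 10, 2031.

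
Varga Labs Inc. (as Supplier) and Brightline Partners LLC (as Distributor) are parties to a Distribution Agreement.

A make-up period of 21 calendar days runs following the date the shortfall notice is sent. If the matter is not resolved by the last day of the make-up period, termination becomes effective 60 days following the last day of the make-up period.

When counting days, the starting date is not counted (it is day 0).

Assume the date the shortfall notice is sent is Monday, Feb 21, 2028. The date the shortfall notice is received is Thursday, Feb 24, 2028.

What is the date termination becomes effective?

May 12, 2028

Adding 21 calendar days to Feb 21, 2028 gives Mar 13, 2028, which is the last day of the make-up period.
The date termination becomes effective: Mar 13, 2028 + 60 days = May 12, 2028.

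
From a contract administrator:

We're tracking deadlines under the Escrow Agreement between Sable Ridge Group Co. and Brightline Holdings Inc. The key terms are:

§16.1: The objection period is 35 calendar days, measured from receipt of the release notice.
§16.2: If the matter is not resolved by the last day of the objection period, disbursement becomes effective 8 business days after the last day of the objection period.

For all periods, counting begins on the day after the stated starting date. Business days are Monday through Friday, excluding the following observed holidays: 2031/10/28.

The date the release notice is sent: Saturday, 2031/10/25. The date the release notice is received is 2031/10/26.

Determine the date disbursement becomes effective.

The last day of the objection period: 2031/10/26 + 35 days = 2031/11/30.
The date disbursement becomes effective: 8 business days after Sunday, 2031/11/30, skipping weekends — Dec 1, Dec 2, Dec 3, Dec 4, Dec 5, Dec 8, Dec 9, Dec 10 — lands on Wednesday, 2031/12/10.

2031/12/10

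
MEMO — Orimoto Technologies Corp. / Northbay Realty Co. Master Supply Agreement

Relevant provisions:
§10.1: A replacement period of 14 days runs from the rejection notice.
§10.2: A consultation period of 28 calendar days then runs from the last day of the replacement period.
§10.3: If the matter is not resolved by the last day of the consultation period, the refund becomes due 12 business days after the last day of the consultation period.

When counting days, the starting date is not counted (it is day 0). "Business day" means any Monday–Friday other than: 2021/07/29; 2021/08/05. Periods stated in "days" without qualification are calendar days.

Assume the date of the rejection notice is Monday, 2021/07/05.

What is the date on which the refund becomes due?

The last day of the replacement period: 14 calendar days after 2021/07/05 is 2021/07/19.
The last day of the consultation period: 28 calendar days after 2021/07/19 is 2021/08/16.
From Monday, 2021/08/16, 12 business days (Aug 17, Aug 18, Aug 19, Aug 20, …, Aug 30, Aug 31, Sep 1, skipping weekends) brings us to Wednesday, 2021/09/01, which is the date on which the refund becomes due.

2021/09/01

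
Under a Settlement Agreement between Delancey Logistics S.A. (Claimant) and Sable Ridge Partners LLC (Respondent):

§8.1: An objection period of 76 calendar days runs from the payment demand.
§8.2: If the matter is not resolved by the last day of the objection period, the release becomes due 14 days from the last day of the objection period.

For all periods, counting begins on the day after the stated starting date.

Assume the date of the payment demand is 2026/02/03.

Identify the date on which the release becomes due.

2026/05/04

Adding 76 calendar days to 2026/02/03 gives 2026/04/20, which is the last day of the objection period.
The date on which the release becomes due: 2026/04/20 + 14 days = 2026/05/04.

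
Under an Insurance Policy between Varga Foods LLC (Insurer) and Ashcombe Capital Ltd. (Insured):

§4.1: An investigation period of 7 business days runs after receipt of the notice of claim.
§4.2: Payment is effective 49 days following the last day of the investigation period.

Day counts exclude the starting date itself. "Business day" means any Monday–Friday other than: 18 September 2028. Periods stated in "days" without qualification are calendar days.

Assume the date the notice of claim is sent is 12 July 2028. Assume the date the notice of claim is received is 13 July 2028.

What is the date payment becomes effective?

The last day of the investigation period: counting 7 business days from Thursday, 13 July 2028 (Jul 14, Jul 17, Jul 18, Jul 19, Jul 20, Jul 21, Jul 24, skipping weekends) reaches Monday, 24 July 2028.
The date payment becomes effective: 24 July 2028 + 49 days = 11 September 2028.

11 September 2028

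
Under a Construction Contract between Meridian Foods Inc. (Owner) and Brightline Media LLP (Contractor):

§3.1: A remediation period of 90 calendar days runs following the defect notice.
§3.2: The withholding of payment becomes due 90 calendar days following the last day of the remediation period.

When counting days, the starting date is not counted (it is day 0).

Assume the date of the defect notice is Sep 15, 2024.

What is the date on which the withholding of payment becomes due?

The last day of the remediation period: Sep 15, 2024 + 90 days = Dec 14, 2024.
The date on which the withholding of payment becomes due: 90 calendar days after Dec 14, 2024 is Mar 14, 2025.

Mar 14, 2025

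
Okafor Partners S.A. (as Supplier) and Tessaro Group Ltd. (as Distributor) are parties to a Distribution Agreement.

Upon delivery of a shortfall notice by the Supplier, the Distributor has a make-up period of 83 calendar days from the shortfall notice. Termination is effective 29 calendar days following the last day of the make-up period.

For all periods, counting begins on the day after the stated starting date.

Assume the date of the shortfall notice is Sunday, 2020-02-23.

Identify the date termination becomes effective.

The last day of the make-up period: 83 calendar days after 2020-02-23 is 2020-05-16.
The date termination becomes effective: 2020-05-16 + 29 days = 2020-06-14.

2020-06-14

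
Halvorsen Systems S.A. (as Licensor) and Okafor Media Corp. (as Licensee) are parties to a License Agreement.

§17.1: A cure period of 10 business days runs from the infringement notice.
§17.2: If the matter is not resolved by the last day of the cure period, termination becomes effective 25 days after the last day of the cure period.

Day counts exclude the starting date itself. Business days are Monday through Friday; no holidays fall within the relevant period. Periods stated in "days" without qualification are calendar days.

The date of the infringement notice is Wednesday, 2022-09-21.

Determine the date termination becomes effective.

The last day of the cure period: counting 10 business days from Wednesday, 2022-09-21 (Sep 22, Sep 23, Sep 26, Sep 27, Sep 28, Sep 29, Sep 30, Oct 3, Oct 4, Oct 5, skipping weekends) reaches Wednesday, 2022-10-05.
Adding 25 calendar days to 2022-10-05 gives 2022-10-30, which is the date termination becomes effective.

2022-10-30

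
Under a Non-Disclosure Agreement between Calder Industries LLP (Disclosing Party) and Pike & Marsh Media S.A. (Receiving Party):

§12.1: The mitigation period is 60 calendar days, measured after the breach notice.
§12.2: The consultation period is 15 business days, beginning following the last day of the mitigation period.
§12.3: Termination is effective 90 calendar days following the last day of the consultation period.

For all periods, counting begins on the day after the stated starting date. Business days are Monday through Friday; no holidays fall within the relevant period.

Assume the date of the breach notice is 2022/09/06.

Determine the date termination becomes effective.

The last day of the mitigation period: 2022/09/06 + 60 days = 2022/11/05.
From Saturday, 2022/11/05, 15 business days (Nov 7, Nov 8, Nov 9, Nov 10, …, Nov 23, Nov 24, Nov 25, skipping weekends) brings us to Friday, 2022/11/25, which is the last day of the consultation period.
Adding 90 calendar days to 2022/11/25 gives 2023/02/23, which is the date termination becomes effective.

2023/02/23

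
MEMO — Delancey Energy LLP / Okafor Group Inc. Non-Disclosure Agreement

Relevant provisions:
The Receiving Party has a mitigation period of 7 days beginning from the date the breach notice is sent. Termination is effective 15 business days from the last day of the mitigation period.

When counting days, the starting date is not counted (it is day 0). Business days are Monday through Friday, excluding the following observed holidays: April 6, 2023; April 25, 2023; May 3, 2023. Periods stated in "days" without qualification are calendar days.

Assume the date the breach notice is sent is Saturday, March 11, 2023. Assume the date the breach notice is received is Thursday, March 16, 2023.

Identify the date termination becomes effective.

The last day of the mitigation period: March 11, 2023 + 7 days = March 18, 2023.
From Saturday, March 18, 2023, 15 business days (Mar 20, Mar 21, Mar 22, Mar 23, …, Apr 5, Apr 7, Apr 10, skipping weekends and the listed holiday on Apr 6) brings us to Monday, April 10, 2023, which is the date termination becomes effective.

April 10, 2023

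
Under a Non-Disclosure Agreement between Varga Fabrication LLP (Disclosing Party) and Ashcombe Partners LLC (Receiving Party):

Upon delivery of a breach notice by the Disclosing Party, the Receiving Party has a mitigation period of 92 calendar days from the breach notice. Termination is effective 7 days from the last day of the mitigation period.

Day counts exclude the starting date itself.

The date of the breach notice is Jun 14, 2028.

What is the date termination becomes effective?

Sep 21, 2028

Adding 92 calendar days to Jun 14, 2028 gives Sep 14, 2028, which is the last day of the mitigation period.
Adding 7 calendar days to Sep 14, 2028 gives Sep 21, 2028, which is the date termination becomes effective.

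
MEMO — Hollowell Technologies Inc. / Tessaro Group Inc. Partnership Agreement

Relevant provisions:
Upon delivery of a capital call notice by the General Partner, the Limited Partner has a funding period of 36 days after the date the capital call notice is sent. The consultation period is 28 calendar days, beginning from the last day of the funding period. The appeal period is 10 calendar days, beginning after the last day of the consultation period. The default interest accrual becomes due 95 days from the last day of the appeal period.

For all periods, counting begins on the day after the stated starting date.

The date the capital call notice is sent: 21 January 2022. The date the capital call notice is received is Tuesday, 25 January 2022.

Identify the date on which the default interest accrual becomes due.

9 July 2022

The last day of the funding period: 21 January 2022 + 36 days = 26 February 2022.
The last day of the consultation period: 26 February 2022 + 28 days = 26 March 2022.
The last day of the appeal period: 26 March 2022 + 10 days = 5 April 2022.
Adding 95 calendar days to 5 April 2022 gives 9 July 2022, which is the date on which the default interest accrual becomes due.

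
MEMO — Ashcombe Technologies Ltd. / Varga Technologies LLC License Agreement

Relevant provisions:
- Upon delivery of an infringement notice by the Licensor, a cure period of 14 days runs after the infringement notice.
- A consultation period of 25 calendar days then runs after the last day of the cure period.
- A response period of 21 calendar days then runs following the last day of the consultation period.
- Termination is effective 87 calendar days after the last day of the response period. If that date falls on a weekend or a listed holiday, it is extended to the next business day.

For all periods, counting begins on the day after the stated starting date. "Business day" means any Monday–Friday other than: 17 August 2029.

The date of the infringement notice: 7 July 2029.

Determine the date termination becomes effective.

The last day of the cure period: 14 calendar days after 7 July 2029 is 21 July 2029.
The last day of the consultation period: 25 calendar days after 21 July 2029 is 15 August 2029.
The last day of the response period: 21 calendar days after 15 August 2029 is 5 September 2029.
Adding 87 calendar days to 5 September 2029 gives 1 December 2029, which is the date termination becomes effective. That falls on a Saturday, so it rolls to the next business day, Monday, 3 December 2029.

3 December 2029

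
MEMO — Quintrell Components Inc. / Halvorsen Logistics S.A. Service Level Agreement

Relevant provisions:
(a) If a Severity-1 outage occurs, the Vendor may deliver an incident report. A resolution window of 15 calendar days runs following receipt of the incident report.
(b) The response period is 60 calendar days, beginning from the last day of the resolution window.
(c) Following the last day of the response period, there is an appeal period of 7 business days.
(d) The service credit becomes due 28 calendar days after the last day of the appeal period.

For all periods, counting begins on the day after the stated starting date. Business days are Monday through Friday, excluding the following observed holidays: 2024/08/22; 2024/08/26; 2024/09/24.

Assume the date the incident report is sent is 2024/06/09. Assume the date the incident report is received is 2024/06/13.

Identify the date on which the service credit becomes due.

2024/10/03

The last day of the resolution window: 15 calendar days after 2024/06/13 is 2024/06/28.
The last day of the response period: 2024/06/28 + 60 days = 2024/08/27.
From Tuesday, 2024/08/27, 7 business days (Aug 28, Aug 29, Aug 30, Sep 2, Sep 3, Sep 4, Sep 5, skipping weekends) brings us to Thursday, 2024/09/05, which is the last day of the appeal period.
The date on which the service credit becomes due: 28 calendar days after 2024/09/05 is 2024/10/03.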